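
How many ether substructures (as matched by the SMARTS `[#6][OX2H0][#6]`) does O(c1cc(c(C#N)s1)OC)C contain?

[#6][OX2H0][#6] is the SMARTS for an ether: an aliphatic oxygen bridging two carbons with no H on the oxygen.
The molecule carries 2 separate instances of a methoxy ether (-OCH3) meeting every constraint; each maps to a distinct set of atoms, giving 2 matches.

2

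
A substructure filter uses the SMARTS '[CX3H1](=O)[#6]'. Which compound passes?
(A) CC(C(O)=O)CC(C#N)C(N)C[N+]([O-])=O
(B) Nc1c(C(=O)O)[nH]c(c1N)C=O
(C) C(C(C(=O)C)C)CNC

[CX3H1](=O)[#6] describes an sp2 carbon with one H, double-bonded to O and single-bonded to carbon (an aldehyde).
(A) has a carboxylic acid group (-C(=O)OH) but the carbonyl carbon has H0 and is bonded to O, not H1.
(B) contains an aldehyde (-CHO), which satisfies every atom and bond constraint.
(C) has an acetyl/ketone group (-C(=O)CH3) but the carbonyl carbon has H0 (two carbon neighbours), not H1.
So the answer is (B).

B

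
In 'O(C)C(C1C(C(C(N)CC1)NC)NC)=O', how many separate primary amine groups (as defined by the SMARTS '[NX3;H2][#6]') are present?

1

[NX3;H2][#6] is the SMARTS for a primary amine: a trivalent nitrogen with two H attached to carbon.
Exactly one fragment in the molecule meets all constraints, giving 1 match.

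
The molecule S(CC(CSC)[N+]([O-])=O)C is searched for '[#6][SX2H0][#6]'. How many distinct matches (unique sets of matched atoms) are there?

[#6][SX2H0][#6] is the SMARTS for a thioether: an aliphatic sulfur bridging two carbons with no H on the sulfur.
The molecule carries 2 separate instances of a methylthio ether (-SCH3) meeting every constraint; each maps to a distinct set of atoms, giving 2 matches.

2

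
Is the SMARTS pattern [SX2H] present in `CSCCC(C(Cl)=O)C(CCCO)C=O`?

No

The pattern [SX2H] describes an aliphatic sulfur with two connections, one being H — a thiol.
The closest candidate here is a hydroxyl group (-OH), but it is an -OH, not an -SH. No other fragment satisfies the full query, so there is no match.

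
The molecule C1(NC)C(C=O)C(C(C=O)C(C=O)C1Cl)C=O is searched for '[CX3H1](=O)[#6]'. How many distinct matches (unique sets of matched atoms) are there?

4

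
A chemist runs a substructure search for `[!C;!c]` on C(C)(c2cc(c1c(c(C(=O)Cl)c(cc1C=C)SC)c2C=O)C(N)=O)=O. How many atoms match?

7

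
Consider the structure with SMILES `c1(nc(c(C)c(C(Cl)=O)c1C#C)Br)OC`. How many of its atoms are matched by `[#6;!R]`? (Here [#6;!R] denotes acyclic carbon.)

5

The query [#6;!R] means: carbon not in any ring.
Check the 15 heavy atoms by environment: 1× n (aromatic, in 6-ring) → no; 5× c (aromatic, in 6-ring) → no; 5× C (acyclic) → match; 2× O (acyclic) → no; 1× Br (acyclic) → no; 1× Cl (acyclic) → no.
That gives 5 matching atoms.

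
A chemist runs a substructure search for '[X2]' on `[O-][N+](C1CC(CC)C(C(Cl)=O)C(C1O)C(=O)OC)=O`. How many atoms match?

2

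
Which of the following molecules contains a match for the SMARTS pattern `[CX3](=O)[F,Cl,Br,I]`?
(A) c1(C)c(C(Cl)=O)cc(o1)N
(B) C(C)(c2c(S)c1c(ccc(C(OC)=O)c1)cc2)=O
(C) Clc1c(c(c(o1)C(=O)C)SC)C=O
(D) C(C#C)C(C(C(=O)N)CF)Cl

[CX3](=O)[F,Cl,Br,I] describes a carbonyl carbon bonded to a halogen (an acyl halide).
(A) contains an acyl chloride (-C(=O)Cl), which satisfies every atom and bond constraint.
(B) has a methyl-ester group (-C(=O)OCH3) but the carbonyl is bonded to -O-C, not to a halogen.
(C) has a chloro substituent but the Cl is not on a carbonyl carbon.
(D) has a chloro substituent but the Cl is not on a carbonyl carbon.
So the answer is (A).

A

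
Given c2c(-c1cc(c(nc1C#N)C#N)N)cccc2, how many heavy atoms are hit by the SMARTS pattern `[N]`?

3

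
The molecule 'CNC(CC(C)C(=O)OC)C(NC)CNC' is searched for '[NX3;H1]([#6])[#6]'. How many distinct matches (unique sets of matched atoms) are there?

3

[NX3;H1]([#6])[#6] is the SMARTS for a secondary amine: a trivalent nitrogen with one H, bonded to two carbons.
The molecule carries 3 separate instances of an N-methylamino group (-NHCH3) meeting every constraint; each maps to a distinct set of atoms, giving 3 matches.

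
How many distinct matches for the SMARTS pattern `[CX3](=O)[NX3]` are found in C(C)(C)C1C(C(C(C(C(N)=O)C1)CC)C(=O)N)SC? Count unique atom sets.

2

[CX3](=O)[NX3] is the SMARTS for an amide: a carbonyl carbon bonded to a trivalent nitrogen.
The molecule carries 2 separate instances of a primary amide (-C(=O)NH2) meeting every constraint; each maps to a distinct set of atoms, giving 2 matches.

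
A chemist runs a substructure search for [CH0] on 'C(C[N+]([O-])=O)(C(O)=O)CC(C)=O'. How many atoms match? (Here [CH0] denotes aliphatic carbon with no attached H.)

The query [CH0] means: aliphatic carbon with no attached hydrogen.
Check the 12 heavy atoms by environment: 2× C (H2) → no; 1× C (H1) → no; 1× N (charge +1, H0) → no; 1× O (charge -1, H0) → no; 3× O (H0) → no; 2× C (H0) → match; 1× O (H1) → no; 1× C (H3) → no.
That gives 2 matching atoms.

2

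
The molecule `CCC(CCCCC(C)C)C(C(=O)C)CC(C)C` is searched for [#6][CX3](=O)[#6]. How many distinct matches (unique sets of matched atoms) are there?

1

[#6][CX3](=O)[#6] is the SMARTS for a ketone: a carbonyl carbon (no H) flanked by two carbons.
Exactly one fragment in the molecule meets all constraints, giving 1 match.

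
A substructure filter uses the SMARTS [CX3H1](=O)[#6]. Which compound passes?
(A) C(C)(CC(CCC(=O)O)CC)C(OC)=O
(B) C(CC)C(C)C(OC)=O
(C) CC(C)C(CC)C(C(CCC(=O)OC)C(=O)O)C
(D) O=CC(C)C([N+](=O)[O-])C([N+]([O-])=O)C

D

[CX3H1](=O)[#6] describes an sp2 carbon with one H, double-bonded to O and single-bonded to carbon (an aldehyde).
(A) has a carboxylic acid group (-C(=O)OH) but the carbonyl carbon has H0 and is bonded to O, not H1.
(B) has a methyl-ester group (-C(=O)OCH3) but the carbonyl carbon has H0, not H1.
(C) has a carboxylic acid group (-C(=O)OH) but the carbonyl carbon has H0 and is bonded to O, not H1.
(D) contains an aldehyde (-CHO), which satisfies every atom and bond constraint.
So the answer is (D).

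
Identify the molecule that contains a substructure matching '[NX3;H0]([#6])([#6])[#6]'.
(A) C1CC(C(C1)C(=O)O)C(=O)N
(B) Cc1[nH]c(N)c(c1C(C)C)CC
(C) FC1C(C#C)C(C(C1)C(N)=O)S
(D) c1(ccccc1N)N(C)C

[NX3;H0]([#6])([#6])[#6] describes a trivalent nitrogen with no H, bonded to three carbons (a tertiary amine).
(A) has a primary amide (-C(=O)NH2) but the amide nitrogen has H2 and only one carbon neighbour.
(B) has a primary amino group (-NH2) but the nitrogen has H2, not H0 with three carbons.
(C) has a primary amide (-C(=O)NH2) but the amide nitrogen has H2 and only one carbon neighbour.
(D) contains a dimethylamino group (-N(CH3)2), which satisfies every atom and bond constraint.
So the answer is (D).

D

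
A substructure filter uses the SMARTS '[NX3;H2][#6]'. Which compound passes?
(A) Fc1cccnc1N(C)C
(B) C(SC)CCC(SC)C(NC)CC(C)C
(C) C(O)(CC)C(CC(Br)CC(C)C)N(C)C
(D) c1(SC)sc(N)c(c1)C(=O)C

[NX3;H2][#6] describes a trivalent nitrogen with two H attached to carbon (a primary amine).
(A) has a dimethylamino group (-N(CH3)2) but the nitrogen has H0, not H2.
(B) has an N-methylamino group (-NHCH3) but the nitrogen bears two carbons and only one H (H1), not H2.
(C) has a dimethylamino group (-N(CH3)2) but the nitrogen has H0, not H2.
(D) contains a primary amino group (-NH2), which satisfies every atom and bond constraint.
So the answer is (D).

D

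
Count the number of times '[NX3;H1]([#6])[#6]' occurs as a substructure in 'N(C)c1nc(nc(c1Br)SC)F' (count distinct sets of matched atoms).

[NX3;H1]([#6])[#6] is the SMARTS for a secondary amine: a trivalent nitrogen with one H, bonded to two carbons.
Exactly one fragment in the molecule meets all constraints, giving 1 match.

1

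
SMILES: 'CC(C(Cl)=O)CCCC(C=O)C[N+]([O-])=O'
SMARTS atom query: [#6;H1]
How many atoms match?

3

The query [#6;H1] means: any carbon bearing exactly one hydrogen.
Check the 15 heavy atoms by environment: 1× C (H3) → no; 3× C (H1) → match; 4× C (H2) → no; 1× N (charge +1, H0) → no; 1× O (charge -1, H0) → no; 3× O (H0) → no; 1× C (H0) → no; 1× Cl (H0) → no.
That gives 3 matching atoms.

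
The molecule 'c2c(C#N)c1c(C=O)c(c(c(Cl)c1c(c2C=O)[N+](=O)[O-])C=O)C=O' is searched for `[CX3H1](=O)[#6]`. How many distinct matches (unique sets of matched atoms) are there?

[CX3H1](=O)[#6] is the SMARTS for an aldehyde: an sp2 carbon with one H, double-bonded to O and single-bonded to carbon.
The molecule carries 4 separate instances of an aldehyde (-CHO) meeting every constraint; each maps to a distinct set of atoms, giving 4 matches.

4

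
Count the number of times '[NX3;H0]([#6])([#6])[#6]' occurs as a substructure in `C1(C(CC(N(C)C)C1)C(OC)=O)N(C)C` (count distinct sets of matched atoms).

2

[NX3;H0]([#6])([#6])[#6] is the SMARTS for a tertiary amine: a trivalent nitrogen with no H, bonded to three carbons.
The molecule carries 2 separate instances of a dimethylamino group (-N(CH3)2) meeting every constraint; each maps to a distinct set of atoms, giving 2 matches.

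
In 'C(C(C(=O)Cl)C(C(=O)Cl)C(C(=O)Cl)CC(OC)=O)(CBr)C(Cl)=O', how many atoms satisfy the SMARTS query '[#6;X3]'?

Check the 23 heavy atoms by environment: 7× C (X4) → no; 1× Br (X1) → no; 5× C (X3) → match; 5× O (X1) → no; 4× Cl (X1) → no; 1× O (X2) → no.
That gives 5 matching atoms.

5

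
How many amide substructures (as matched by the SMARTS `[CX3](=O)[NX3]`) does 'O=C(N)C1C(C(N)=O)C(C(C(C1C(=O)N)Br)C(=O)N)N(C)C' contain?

[CX3](=O)[NX3] is the SMARTS for an amide: a carbonyl carbon bonded to a trivalent nitrogen.
The molecule carries 4 separate instances of a primary amide (-C(=O)NH2) meeting every constraint; each maps to a distinct set of atoms, giving 4 matches.

4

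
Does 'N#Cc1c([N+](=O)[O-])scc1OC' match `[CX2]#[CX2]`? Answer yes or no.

No

The pattern [CX2]#[CX2] describes a carbon-carbon triple bond — an alkyne.
The closest candidate here is a nitrile (-C#N), but the triple bond is C#N, not C#C. No other fragment satisfies the full query, so there is no match.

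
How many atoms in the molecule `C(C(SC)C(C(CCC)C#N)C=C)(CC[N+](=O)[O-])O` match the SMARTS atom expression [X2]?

3

The query [X2] means: any atom with exactly two total connections (bonds + H).
Check the 19 heavy atoms by environment: 10× C (X4) → no; 1× C (X2) → match; 1× N (X1) → no; 2× C (X3) → no; 1× S (X2) → match; 1× N (charge +1, X3) → no; 1× O (charge -1, X1) → no; 1× O (X1) → no; 1× O (X2) → match.
Summing the matching environments: 1 + 1 + 1 = 3 matching atoms.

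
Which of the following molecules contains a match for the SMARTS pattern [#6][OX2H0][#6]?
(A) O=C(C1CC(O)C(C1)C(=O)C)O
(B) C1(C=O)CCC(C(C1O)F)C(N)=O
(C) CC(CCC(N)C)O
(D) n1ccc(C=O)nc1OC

D

[#6][OX2H0][#6] describes an aliphatic oxygen bridging two carbons with no H on the oxygen (an ether).
(A) has a carboxylic acid group (-C(=O)OH) but the -OH oxygen has H1; the =O is OX1, not OX2.
(B) has a hydroxyl group (-OH) but the oxygen has H1, not H0 bridging two carbons.
(C) has a hydroxyl group (-OH) but the oxygen has H1, not H0 bridging two carbons.
(D) contains a methoxy ether (-OCH3), which satisfies every atom and bond constraint.
So the answer is (D).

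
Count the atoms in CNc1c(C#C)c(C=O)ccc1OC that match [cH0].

4

Check the 14 heavy atoms by environment: 2× c (aromatic, H1) → no; 4× c (aromatic, H0) → match; 1× C (H0) → no; 2× C (H1) → no; 1× N (H1) → no; 2× C (H3) → no; 2× O (H0) → no.
That gives 4 matching atoms.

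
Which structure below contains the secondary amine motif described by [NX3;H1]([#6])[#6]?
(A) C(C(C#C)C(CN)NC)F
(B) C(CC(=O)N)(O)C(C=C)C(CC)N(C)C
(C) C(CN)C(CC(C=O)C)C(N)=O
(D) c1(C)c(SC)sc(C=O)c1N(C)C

A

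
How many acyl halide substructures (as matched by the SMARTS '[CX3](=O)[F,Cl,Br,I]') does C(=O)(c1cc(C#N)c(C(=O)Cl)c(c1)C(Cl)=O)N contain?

2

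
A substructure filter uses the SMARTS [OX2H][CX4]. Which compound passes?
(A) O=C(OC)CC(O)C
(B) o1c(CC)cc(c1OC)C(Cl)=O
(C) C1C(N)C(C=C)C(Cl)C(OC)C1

[OX2H][CX4] describes a hydroxyl oxygen bound to an sp3 (X4) carbon (an aliphatic alcohol).
(A) contains a hydroxyl group (-OH), which satisfies every atom and bond constraint.
(B) has a methoxy ether (-OCH3) but the oxygen has H0 (ether), not H1.
(C) has a methoxy ether (-OCH3) but the oxygen has H0 (ether), not H1.
So the answer is (A).

A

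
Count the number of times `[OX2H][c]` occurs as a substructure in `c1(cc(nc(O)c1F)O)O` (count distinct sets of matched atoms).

[OX2H][c] is the SMARTS for a phenol: a hydroxyl oxygen attached to an aromatic carbon.
The molecule carries 3 separate instances of a hydroxyl group (-OH) meeting every constraint; each maps to a distinct set of atoms, giving 3 matches.

3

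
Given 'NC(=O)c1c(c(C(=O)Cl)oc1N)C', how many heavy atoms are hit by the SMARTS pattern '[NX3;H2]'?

2

Check the 13 heavy atoms by environment: 1× o (aromatic, H0, X2) → no; 4× c (aromatic, H0, X3) → no; 1× C (H3, X4) → no; 2× N (H2, X3) → match; 2× C (H0, X3) → no; 2× O (H0, X1) → no; 1× Cl (H0, X1) → no.
That gives 2 matching atoms.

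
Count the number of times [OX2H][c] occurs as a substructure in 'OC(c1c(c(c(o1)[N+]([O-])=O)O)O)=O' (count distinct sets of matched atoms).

2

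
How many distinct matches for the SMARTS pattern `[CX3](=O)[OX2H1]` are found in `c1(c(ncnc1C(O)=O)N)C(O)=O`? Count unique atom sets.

2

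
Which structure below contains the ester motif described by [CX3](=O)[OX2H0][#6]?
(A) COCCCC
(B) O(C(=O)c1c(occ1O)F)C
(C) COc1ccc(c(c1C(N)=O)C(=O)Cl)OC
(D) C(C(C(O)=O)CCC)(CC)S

B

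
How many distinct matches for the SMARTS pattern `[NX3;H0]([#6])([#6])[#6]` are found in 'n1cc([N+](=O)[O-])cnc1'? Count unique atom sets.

0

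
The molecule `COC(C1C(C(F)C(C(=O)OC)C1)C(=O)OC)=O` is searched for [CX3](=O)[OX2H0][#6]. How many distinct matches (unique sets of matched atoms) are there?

3

[CX3](=O)[OX2H0][#6] is the SMARTS for an ester: a carbonyl carbon bonded to an oxygen that is itself bonded to carbon (no H on that O).
The molecule carries 3 separate instances of a methyl-ester group (-C(=O)OCH3) meeting every constraint; each maps to a distinct set of atoms, giving 3 matches.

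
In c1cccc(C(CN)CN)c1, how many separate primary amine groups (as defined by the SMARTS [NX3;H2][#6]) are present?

[NX3;H2][#6] is the SMARTS for a primary amine: a trivalent nitrogen with two H attached to carbon.
The molecule carries 2 separate instances of a primary amino group (-NH2) meeting every constraint; each maps to a distinct set of atoms, giving 2 matches.

2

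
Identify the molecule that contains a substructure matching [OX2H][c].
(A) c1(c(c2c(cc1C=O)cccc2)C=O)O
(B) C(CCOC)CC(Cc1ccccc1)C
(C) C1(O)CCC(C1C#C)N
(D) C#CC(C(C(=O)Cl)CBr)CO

A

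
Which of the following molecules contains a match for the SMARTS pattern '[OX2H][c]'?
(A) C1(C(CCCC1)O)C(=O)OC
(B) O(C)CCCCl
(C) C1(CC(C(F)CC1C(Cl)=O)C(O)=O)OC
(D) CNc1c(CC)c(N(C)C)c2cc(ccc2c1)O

D

[OX2H][c] describes a hydroxyl oxygen attached to an aromatic carbon (a phenol).
(A) has a hydroxyl group (-OH) but the -OH is on an aliphatic carbon, not an aromatic c.
(B) has a methoxy ether (-OCH3) but the oxygen has H0, not H1.
(C) has a methoxy ether (-OCH3) but the oxygen has H0, not H1.
(D) contains a hydroxyl group (-OH), which satisfies every atom and bond constraint.
So the answer is (D).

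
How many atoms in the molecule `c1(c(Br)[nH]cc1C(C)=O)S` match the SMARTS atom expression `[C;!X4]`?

1

The query [C;!X4] means: aliphatic carbon that does not have four total connections.
Check the 10 heavy atoms by environment: 1× n (aromatic, X3) → no; 4× c (aromatic, X3) → no; 1× Br (X1) → no; 1× C (X3) → match; 1× O (X1) → no; 1× C (X4) → no; 1× S (X2) → no.
That gives 1 matching atom.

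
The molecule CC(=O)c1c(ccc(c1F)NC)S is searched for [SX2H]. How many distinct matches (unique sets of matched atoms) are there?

1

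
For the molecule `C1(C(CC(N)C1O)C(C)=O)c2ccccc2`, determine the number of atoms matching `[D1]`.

The query [D1] means: atom with exactly one heavy-atom neighbour (degree 1).
Check the 16 heavy atoms by environment: 5× C (D3) → no; 1× C (D2) → no; 2× O (D1) → match; 1× C (D1) → match; 1× N (D1) → match; 1× c (aromatic, D3) → no; 5× c (aromatic, D2) → no.
Summing the matching environments: 2 + 1 + 1 = 4 matching atoms.

4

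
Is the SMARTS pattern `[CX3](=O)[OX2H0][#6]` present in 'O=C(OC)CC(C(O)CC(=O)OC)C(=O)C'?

Yes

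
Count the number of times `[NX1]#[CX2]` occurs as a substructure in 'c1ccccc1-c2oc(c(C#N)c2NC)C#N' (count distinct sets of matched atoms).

2

[NX1]#[CX2] is the SMARTS for a nitrile: a nitrogen triple-bonded to a two-connected carbon.
The molecule carries 2 separate instances of a nitrile (-C#N) meeting every constraint; each maps to a distinct set of atoms, giving 2 matches.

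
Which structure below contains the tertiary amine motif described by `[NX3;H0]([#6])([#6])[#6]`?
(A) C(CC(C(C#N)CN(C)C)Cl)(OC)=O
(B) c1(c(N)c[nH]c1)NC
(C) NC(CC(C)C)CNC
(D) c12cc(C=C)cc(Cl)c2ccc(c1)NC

A

[NX3;H0]([#6])([#6])[#6] describes a trivalent nitrogen with no H, bonded to three carbons (a tertiary amine).
(A) contains a dimethylamino group (-N(CH3)2), which satisfies every atom and bond constraint.
(B) has a primary amino group (-NH2) but the nitrogen has H2, not H0 with three carbons.
(C) has an N-methylamino group (-NHCH3) but the nitrogen still has one H (H1), not H0.
(D) has an N-methylamino group (-NHCH3) but the nitrogen still has one H (H1), not H0.
So the answer is (A).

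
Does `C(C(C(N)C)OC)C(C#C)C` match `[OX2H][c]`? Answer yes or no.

No

The pattern [OX2H][c] describes a hydroxyl oxygen attached to an aromatic carbon — a phenol.
The closest candidate here is a methoxy ether (-OCH3), but the oxygen has H0, not H1. No other fragment satisfies the full query, so there is no match.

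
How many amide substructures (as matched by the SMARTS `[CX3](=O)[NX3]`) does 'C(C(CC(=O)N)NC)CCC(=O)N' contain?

[CX3](=O)[NX3] is the SMARTS for an amide: a carbonyl carbon bonded to a trivalent nitrogen.
The molecule carries 2 separate instances of a primary amide (-C(=O)NH2) meeting every constraint; each maps to a distinct set of atoms, giving 2 matches.

2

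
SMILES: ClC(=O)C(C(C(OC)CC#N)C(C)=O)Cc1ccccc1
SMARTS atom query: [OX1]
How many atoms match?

2

The query [OX1] means: aliphatic oxygen with one total connection — typically a carbonyl =O or an oxide.
Check the 21 heavy atoms by environment: 7× C (X4) → no; 2× C (X3) → no; 2× O (X1) → match; 1× Cl (X1) → no; 1× C (X2) → no; 1× N (X1) → no; 1× O (X2) → no; 6× c (aromatic, X3) → no.
That gives 2 matching atoms.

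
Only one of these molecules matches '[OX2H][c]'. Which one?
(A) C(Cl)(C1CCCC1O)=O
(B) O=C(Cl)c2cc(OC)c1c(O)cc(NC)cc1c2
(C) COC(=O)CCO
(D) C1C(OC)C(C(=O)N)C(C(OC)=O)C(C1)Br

B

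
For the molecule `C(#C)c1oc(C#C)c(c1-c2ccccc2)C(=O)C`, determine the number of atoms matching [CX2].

4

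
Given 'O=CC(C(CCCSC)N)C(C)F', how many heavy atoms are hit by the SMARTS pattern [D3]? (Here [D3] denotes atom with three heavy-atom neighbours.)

Check the 13 heavy atoms by environment: 2× C (D1) → no; 3× C (D3) → match; 4× C (D2) → no; 1× N (D1) → no; 1× S (D2) → no; 1× O (D1) → no; 1× F (D1) → no.
That gives 3 matching atoms.

3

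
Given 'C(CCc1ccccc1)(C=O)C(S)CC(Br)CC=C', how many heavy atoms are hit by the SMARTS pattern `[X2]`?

The query [X2] means: any atom with exactly two total connections (bonds + H).
Check the 19 heavy atoms by environment: 7× C (X4) → no; 1× Br (X1) → no; 3× C (X3) → no; 1× O (X1) → no; 1× S (X2) → match; 6× c (aromatic, X3) → no.
That gives 1 matching atom.

1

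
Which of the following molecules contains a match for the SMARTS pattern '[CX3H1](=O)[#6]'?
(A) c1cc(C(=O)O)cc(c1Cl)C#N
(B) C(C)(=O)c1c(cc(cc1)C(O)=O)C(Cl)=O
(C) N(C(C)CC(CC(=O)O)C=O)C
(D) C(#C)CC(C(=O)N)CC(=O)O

C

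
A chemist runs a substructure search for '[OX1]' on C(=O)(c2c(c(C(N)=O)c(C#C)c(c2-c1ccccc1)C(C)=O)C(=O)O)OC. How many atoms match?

Check the 27 heavy atoms by environment: 12× c (aromatic, X3) → no; 4× C (X3) → no; 4× O (X1) → match; 1× N (X3) → no; 2× C (X2) → no; 2× C (X4) → no; 2× O (X2) → no.
That gives 4 matching atoms.

4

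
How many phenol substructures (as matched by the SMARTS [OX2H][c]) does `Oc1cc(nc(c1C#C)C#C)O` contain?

2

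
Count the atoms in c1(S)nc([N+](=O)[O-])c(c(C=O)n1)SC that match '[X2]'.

The query [X2] means: any atom with exactly two total connections (bonds + H).
Check the 14 heavy atoms by environment: 2× n (aromatic, X2) → match; 4× c (aromatic, X3) → no; 2× S (X2) → match; 1× C (X4) → no; 1× C (X3) → no; 2× O (X1) → no; 1× N (charge +1, X3) → no; 1× O (charge -1, X1) → no.
Summing the matching environments: 2 + 2 = 4 matching atoms.

4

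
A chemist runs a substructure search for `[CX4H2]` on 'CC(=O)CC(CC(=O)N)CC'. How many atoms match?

3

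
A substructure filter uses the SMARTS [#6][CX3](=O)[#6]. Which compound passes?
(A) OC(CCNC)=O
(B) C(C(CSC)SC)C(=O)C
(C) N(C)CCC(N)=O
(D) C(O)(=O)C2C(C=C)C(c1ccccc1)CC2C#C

B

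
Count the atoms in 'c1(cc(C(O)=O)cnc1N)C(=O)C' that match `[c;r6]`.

5

Check the 13 heavy atoms by environment: 1× n (aromatic, in 6-ring) → no; 5× c (aromatic, in 6-ring) → match; 3× C (acyclic) → no; 3× O (acyclic) → no; 1× N (acyclic) → no.
That gives 5 matching atoms.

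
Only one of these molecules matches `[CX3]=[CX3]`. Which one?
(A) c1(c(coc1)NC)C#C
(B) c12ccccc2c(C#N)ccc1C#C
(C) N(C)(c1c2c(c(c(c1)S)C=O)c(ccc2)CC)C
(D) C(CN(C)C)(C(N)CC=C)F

D

[CX3]=[CX3] describes a non-aromatic C=C double bond between two sp2 carbons (an alkene).
(A) has an ethynyl group (-C#CH) but the C-C bond is a triple bond, not a double bond.
(B) has an ethynyl group (-C#CH) but the C-C bond is a triple bond, not a double bond.
(C) has an ethyl group (-CH2CH3) but its C-C bond is a single bond between CX4 carbons, not CX3=CX3.
(D) contains a vinyl group (-CH=CH2), which satisfies every atom and bond constraint.
So the answer is (D).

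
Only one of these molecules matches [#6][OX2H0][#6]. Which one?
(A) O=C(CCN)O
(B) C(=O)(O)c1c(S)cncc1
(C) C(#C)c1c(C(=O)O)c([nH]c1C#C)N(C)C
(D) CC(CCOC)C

D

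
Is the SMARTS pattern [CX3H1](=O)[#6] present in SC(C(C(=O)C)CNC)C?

No

The pattern [CX3H1](=O)[#6] describes an sp2 carbon with one H, double-bonded to O and single-bonded to carbon — an aldehyde.
The closest candidate here is an acetyl/ketone group (-C(=O)CH3), but the carbonyl carbon has H0 (two carbon neighbours), not H1. No other fragment satisfies the full query, so there is no match.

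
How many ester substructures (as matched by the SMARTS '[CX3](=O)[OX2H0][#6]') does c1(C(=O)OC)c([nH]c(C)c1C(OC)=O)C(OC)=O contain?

3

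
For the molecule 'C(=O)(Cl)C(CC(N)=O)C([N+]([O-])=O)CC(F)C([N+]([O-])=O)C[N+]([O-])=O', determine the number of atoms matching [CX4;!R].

7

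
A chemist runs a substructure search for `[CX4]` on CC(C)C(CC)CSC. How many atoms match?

8

The query [CX4] means: C with X4: aliphatic carbon with exactly 4 total connections (bonds + H).
Check the 9 heavy atoms by environment: 8× C (X4) → match; 1× S (X2) → no.
That gives 8 matching atoms.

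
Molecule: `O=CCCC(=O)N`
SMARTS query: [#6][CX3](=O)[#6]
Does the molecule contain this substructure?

No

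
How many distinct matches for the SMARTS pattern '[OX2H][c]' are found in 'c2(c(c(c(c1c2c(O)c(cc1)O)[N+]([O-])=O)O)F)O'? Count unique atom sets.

[OX2H][c] is the SMARTS for a phenol: a hydroxyl oxygen attached to an aromatic carbon.
The molecule carries 4 separate instances of a hydroxyl group (-OH) meeting every constraint; each maps to a distinct set of atoms, giving 4 matches.

4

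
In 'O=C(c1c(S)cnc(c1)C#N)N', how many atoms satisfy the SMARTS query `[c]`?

5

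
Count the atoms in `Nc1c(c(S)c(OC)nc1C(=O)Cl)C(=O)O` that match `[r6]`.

6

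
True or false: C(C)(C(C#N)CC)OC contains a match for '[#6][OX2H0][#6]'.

The pattern [#6][OX2H0][#6] describes an aliphatic oxygen bridging two carbons with no H on the oxygen — an ether.
The molecule carries a methoxy ether (-OCH3), whose atoms satisfy every constraint of the query, so the pattern matches.

True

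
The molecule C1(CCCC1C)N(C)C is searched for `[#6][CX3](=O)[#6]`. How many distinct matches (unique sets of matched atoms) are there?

0

[#6][CX3](=O)[#6] is the SMARTS for a ketone: a carbonyl carbon (no H) flanked by two carbons.
No fragment in the molecule satisfies every constraint, giving 0 matches.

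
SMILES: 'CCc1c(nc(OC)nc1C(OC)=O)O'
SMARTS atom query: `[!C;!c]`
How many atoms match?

6

Check the 15 heavy atoms by environment: 2× n (aromatic) → match; 4× c (aromatic) → no; 5× C → no; 4× O → match.
Summing the matching environments: 2 + 4 = 6 matching atoms.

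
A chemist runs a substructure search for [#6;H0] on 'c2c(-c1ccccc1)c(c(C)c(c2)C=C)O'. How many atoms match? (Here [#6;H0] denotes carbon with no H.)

5

The query [#6;H0] means: any carbon with no attached hydrogen.
Check the 16 heavy atoms by environment: 7× c (aromatic, H1) → no; 5× c (aromatic, H0) → match; 1× C (H3) → no; 1× O (H1) → no; 1× C (H1) → no; 1× C (H2) → no.
That gives 5 matching atoms.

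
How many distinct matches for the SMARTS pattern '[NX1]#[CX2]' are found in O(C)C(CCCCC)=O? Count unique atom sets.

[NX1]#[CX2] is the SMARTS for a nitrile: a nitrogen triple-bonded to a two-connected carbon.
No fragment in the molecule satisfies every constraint, giving 0 matches.

0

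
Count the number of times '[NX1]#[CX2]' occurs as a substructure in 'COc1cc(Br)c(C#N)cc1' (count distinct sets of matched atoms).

1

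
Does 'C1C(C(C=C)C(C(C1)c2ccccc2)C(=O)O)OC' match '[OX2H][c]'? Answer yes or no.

No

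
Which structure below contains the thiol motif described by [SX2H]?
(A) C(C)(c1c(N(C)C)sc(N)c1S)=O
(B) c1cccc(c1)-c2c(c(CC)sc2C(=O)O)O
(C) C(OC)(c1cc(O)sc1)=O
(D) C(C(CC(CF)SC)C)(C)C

A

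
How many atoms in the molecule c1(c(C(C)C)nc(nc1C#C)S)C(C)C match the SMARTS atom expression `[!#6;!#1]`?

3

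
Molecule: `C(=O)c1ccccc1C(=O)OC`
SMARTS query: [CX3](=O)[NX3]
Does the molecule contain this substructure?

The pattern [CX3](=O)[NX3] describes a carbonyl carbon bonded to a trivalent nitrogen — an amide.
The closest candidate here is a methyl-ester group (-C(=O)OCH3), but the carbonyl is bonded to O, not to an NX3 nitrogen. No other fragment satisfies the full query, so there is no match.

No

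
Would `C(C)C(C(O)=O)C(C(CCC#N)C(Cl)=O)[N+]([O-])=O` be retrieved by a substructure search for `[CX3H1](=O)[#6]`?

No

The pattern [CX3H1](=O)[#6] describes an sp2 carbon with one H, double-bonded to O and single-bonded to carbon — an aldehyde.
The closest candidate here is a carboxylic acid group (-C(=O)OH), but the carbonyl carbon has H0 and is bonded to O, not H1. No other fragment satisfies the full query, so there is no match.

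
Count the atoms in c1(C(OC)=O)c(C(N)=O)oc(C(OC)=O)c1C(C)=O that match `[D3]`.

The query [D3] means: atom with exactly three heavy-atom neighbours.
Check the 19 heavy atoms by environment: 1× o (aromatic, D2) → no; 4× c (aromatic, D3) → match; 4× C (D3) → match; 4× O (D1) → no; 2× O (D2) → no; 3× C (D1) → no; 1× N (D1) → no.
Summing the matching environments: 4 + 4 = 8 matching atoms.

8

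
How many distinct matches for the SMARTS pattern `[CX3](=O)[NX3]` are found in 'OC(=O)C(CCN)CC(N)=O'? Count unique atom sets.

1

[CX3](=O)[NX3] is the SMARTS for an amide: a carbonyl carbon bonded to a trivalent nitrogen.
Exactly one fragment in the molecule meets all constraints, giving 1 match.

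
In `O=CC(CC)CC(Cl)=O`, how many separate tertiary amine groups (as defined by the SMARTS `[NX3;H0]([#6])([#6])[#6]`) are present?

0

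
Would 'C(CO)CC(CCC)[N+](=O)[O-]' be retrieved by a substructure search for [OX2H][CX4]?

The pattern [OX2H][CX4] describes a hydroxyl oxygen bound to an sp3 (X4) carbon — an aliphatic alcohol.
The molecule carries a hydroxyl group (-OH), whose atoms satisfy every constraint of the query, so the pattern matches.

Yes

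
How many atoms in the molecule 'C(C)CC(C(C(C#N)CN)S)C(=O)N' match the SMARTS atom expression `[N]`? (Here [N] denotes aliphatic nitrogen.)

3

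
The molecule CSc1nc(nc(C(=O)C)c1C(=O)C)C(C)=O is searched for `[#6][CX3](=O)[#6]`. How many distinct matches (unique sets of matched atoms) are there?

3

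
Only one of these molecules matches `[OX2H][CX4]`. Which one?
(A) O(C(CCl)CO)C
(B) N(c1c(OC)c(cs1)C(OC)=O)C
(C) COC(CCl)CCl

A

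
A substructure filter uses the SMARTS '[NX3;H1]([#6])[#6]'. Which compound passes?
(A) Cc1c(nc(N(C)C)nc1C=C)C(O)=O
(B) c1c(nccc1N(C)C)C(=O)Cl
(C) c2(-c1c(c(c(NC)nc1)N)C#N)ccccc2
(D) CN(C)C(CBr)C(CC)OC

[NX3;H1]([#6])[#6] describes a trivalent nitrogen with one H, bonded to two carbons (a secondary amine).
(A) has a dimethylamino group (-N(CH3)2) but the nitrogen has H0, not H1.
(B) has a dimethylamino group (-N(CH3)2) but the nitrogen has H0, not H1.
(C) contains an N-methylamino group (-NHCH3), which satisfies every atom and bond constraint.
(D) has a dimethylamino group (-N(CH3)2) but the nitrogen has H0, not H1.
So the answer is (C).

C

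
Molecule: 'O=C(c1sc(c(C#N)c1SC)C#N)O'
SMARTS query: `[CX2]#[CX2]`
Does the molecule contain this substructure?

The pattern [CX2]#[CX2] describes a carbon-carbon triple bond — an alkyne.
The closest candidate here is a nitrile (-C#N), but the triple bond is C#N, not C#C. No other fragment satisfies the full query, so there is no match.

No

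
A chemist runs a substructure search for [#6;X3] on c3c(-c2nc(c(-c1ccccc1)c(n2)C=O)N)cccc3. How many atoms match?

17

The query [#6;X3] means: any carbon (aromatic or not) with three total connections.
Check the 21 heavy atoms by environment: 2× n (aromatic, X2) → no; 16× c (aromatic, X3) → match; 1× C (X3) → match; 1× O (X1) → no; 1× N (X3) → no.
Summing the matching environments: 16 + 1 = 17 matching atoms.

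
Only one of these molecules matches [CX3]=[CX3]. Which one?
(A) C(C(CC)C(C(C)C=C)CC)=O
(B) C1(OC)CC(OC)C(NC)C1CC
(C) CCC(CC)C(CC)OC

[CX3]=[CX3] describes a non-aromatic C=C double bond between two sp2 carbons (an alkene).
(A) contains a vinyl group (-CH=CH2), which satisfies every atom and bond constraint.
(B) has an ethyl group (-CH2CH3) but its C-C bond is a single bond between CX4 carbons, not CX3=CX3.
(C) has an ethyl group (-CH2CH3) but its C-C bond is a single bond between CX4 carbons, not CX3=CX3.
So the answer is (A).

A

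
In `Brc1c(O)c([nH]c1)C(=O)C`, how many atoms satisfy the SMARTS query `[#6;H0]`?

The query [#6;H0] means: any carbon with no attached hydrogen.
Check the 10 heavy atoms by environment: 1× n (aromatic, H1) → no; 3× c (aromatic, H0) → match; 1× c (aromatic, H1) → no; 1× Br (H0) → no; 1× O (H1) → no; 1× C (H0) → match; 1× O (H0) → no; 1× C (H3) → no.
Summing the matching environments: 3 + 1 = 4 matching atoms.

4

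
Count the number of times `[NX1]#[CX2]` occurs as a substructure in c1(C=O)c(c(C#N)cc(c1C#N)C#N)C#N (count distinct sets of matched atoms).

4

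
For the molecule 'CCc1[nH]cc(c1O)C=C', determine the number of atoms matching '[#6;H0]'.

3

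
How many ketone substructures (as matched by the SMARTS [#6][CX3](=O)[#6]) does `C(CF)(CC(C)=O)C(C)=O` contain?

[#6][CX3](=O)[#6] is the SMARTS for a ketone: a carbonyl carbon (no H) flanked by two carbons.
The molecule carries 2 separate instances of an acetyl/ketone group (-C(=O)CH3) meeting every constraint; each maps to a distinct set of atoms, giving 2 matches.

2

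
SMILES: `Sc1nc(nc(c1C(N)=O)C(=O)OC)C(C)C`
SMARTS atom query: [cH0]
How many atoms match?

Check the 17 heavy atoms by environment: 2× n (aromatic, H0) → no; 4× c (aromatic, H0) → match; 1× C (H1) → no; 3× C (H3) → no; 2× C (H0) → no; 3× O (H0) → no; 1× S (H1) → no; 1× N (H2) → no.
That gives 4 matching atoms.

4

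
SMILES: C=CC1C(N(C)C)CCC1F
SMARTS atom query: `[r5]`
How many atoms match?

5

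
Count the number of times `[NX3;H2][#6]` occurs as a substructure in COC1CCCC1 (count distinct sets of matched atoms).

0

[NX3;H2][#6] is the SMARTS for a primary amine: a trivalent nitrogen with two H attached to carbon.
No fragment in the molecule satisfies every constraint, giving 0 matches.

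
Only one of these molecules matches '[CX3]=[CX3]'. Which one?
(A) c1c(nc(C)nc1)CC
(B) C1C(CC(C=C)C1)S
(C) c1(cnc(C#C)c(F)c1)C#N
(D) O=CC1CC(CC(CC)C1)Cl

[CX3]=[CX3] describes a non-aromatic C=C double bond between two sp2 carbons (an alkene).
(A) has an ethyl group (-CH2CH3) but its C-C bond is a single bond between CX4 carbons, not CX3=CX3.
(B) contains a vinyl group (-CH=CH2), which satisfies every atom and bond constraint.
(C) has an ethynyl group (-C#CH) but the C-C bond is a triple bond, not a double bond.
(D) has an ethyl group (-CH2CH3) but its C-C bond is a single bond between CX4 carbons, not CX3=CX3.
So the answer is (B).

B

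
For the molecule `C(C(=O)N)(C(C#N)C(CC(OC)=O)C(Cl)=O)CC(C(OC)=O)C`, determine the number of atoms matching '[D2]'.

The query [D2] means: atom with exactly two heavy-atom neighbours.
Check the 23 heavy atoms by environment: 3× C (D1) → no; 8× C (D3) → no; 3× C (D2) → match; 4× O (D1) → no; 2× N (D1) → no; 1× Cl (D1) → no; 2× O (D2) → match.
Summing the matching environments: 3 + 2 = 5 matching atoms.

5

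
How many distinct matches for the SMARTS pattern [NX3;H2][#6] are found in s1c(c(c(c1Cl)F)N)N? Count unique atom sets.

2

[NX3;H2][#6] is the SMARTS for a primary amine: a trivalent nitrogen with two H attached to carbon.
The molecule carries 2 separate instances of a primary amino group (-NH2) meeting every constraint; each maps to a distinct set of atoms, giving 2 matches.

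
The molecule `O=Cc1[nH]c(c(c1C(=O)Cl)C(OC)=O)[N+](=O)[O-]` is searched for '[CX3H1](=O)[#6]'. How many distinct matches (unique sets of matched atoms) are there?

1

[CX3H1](=O)[#6] is the SMARTS for an aldehyde: an sp2 carbon with one H, double-bonded to O and single-bonded to carbon.
Exactly one fragment in the molecule meets all constraints, giving 1 match.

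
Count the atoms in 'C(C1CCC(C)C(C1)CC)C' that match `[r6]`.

6

The query [r6] means: r6 matches atoms in a six-membered ring.
Check the 11 heavy atoms by environment: 6× C (in 6-ring) → match; 5× C (acyclic) → no.
That gives 6 matching atoms.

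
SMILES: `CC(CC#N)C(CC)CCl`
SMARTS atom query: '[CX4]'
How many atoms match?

7

The query [CX4] means: C with X4: aliphatic carbon with exactly 4 total connections (bonds + H).
Check the 10 heavy atoms by environment: 7× C (X4) → match; 1× Cl (X1) → no; 1× C (X2) → no; 1× N (X1) → no.
That gives 7 matching atoms.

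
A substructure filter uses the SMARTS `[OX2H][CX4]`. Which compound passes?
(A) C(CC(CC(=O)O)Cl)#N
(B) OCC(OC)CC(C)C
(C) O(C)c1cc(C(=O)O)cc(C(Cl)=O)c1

[OX2H][CX4] describes a hydroxyl oxygen bound to an sp3 (X4) carbon (an aliphatic alcohol).
(A) has a carboxylic acid group (-C(=O)OH) but the -OH is on a CX3 carbonyl carbon, not a CX4 carbon.
(B) contains a hydroxyl group (-OH), which satisfies every atom and bond constraint.
(C) has a carboxylic acid group (-C(=O)OH) but the -OH is on a CX3 carbonyl carbon, not a CX4 carbon.
So the answer is (B).

B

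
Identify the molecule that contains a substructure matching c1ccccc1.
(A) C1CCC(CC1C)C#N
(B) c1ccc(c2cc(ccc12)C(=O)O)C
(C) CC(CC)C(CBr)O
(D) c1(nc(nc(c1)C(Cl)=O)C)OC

c1ccccc1 describes six aromatic carbons in a ring (a benzene ring).
(A) has a methyl group (-CH3) but no six-membered all-carbon aromatic ring is present.
(B) contains the required atom environment, so the pattern matches.
(C) has a methyl group (-CH3) but no six-membered all-carbon aromatic ring is present.
(D) has a methyl group (-CH3) but no six-membered all-carbon aromatic ring is present.
So the answer is (B).

B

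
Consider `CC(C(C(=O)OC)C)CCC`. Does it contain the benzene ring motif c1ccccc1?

No

The pattern c1ccccc1 describes six aromatic carbons in a ring — a benzene ring.
The closest candidate here is a methyl group (-CH3), but no six-membered all-carbon aromatic ring is present. No other fragment satisfies the full query, so there is no match.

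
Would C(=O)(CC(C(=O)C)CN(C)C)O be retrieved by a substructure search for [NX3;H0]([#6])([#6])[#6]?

Yes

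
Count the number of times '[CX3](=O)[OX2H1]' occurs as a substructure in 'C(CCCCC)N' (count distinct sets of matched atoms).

0

[CX3](=O)[OX2H1] is the SMARTS for a carboxylic acid: an sp2 carbon double-bonded to O and single-bonded to an -OH oxygen.
No fragment in the molecule satisfies every constraint, giving 0 matches.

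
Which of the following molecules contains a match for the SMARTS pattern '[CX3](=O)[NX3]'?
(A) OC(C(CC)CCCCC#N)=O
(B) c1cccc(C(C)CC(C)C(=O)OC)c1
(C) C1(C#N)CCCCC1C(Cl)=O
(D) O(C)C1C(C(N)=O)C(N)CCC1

D

[CX3](=O)[NX3] describes a carbonyl carbon bonded to a trivalent nitrogen (an amide).
(A) has a carboxylic acid group (-C(=O)OH) but the carbonyl is bonded to O, not to an NX3 nitrogen.
(B) has a methyl-ester group (-C(=O)OCH3) but the carbonyl is bonded to O, not to an NX3 nitrogen.
(C) has a nitrile (-C#N) but the nitrile N is NX1 (triple-bonded), not NX3.
(D) contains a primary amide (-C(=O)NH2), which satisfies every atom and bond constraint.
So the answer is (D).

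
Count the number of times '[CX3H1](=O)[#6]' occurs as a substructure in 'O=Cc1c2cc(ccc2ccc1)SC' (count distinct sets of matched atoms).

1

[CX3H1](=O)[#6] is the SMARTS for an aldehyde: an sp2 carbon with one H, double-bonded to O and single-bonded to carbon.
Exactly one fragment in the molecule meets all constraints, giving 1 match.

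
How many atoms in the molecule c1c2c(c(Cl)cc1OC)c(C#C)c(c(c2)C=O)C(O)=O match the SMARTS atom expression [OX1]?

2

Check the 20 heavy atoms by environment: 10× c (aromatic, X3) → no; 2× O (X2) → no; 1× C (X4) → no; 2× C (X3) → no; 2× O (X1) → match; 1× Cl (X1) → no; 2× C (X2) → no.
That gives 2 matching atoms.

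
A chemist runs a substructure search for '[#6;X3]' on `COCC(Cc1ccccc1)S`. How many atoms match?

6

Check the 12 heavy atoms by environment: 4× C (X4) → no; 6× c (aromatic, X3) → match; 1× O (X2) → no; 1× S (X2) → no.
That gives 6 matching atoms.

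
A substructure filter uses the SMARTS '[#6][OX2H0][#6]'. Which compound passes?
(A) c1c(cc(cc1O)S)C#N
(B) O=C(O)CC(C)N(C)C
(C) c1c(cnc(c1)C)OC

C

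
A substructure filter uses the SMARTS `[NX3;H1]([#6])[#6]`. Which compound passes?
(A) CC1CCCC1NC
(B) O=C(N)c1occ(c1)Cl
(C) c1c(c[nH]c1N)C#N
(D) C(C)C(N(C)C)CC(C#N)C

[NX3;H1]([#6])[#6] describes a trivalent nitrogen with one H, bonded to two carbons (a secondary amine).
(A) contains an N-methylamino group (-NHCH3), which satisfies every atom and bond constraint.
(B) has a primary amide (-C(=O)NH2) but the -C(=O)NH2 nitrogen has H2, not H1.
(C) has a primary amino group (-NH2) but the nitrogen has H2 and only one carbon neighbour.
(D) has a dimethylamino group (-N(CH3)2) but the nitrogen has H0, not H1.
So the answer is (A).

A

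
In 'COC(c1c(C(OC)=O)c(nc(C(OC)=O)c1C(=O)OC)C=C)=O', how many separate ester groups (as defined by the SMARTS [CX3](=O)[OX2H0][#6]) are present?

[CX3](=O)[OX2H0][#6] is the SMARTS for an ester: a carbonyl carbon bonded to an oxygen that is itself bonded to carbon (no H on that O).
The molecule carries 4 separate instances of a methyl-ester group (-C(=O)OCH3) meeting every constraint; each maps to a distinct set of atoms, giving 4 matches.

4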